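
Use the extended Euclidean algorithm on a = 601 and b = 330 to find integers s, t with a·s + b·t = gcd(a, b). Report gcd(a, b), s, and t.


Euclidean algorithm on (601, 330) — divide until remainder is 0:
  601 = 1 · 330 + 271
  330 = 1 · 271 + 59
  271 = 4 · 59 + 35
  59 = 1 · 35 + 24
  35 = 1 · 24 + 11
  24 = 2 · 11 + 2
  11 = 5 · 2 + 1
  2 = 2 · 1 + 0
gcd(601, 330) = 1.
Track Bezout coefficients alongside the remainders: start with r₀ = 601 = a·1 + b·0 (s = 1, t = 0) and r₁ = 330 = a·0 + b·1 (s = 0, t = 1); each new remainder r_{k+1} = r_{k-1} − q_k·r_k inherits s_{k+1} = s_{k-1} − q_k·s_k, t_{k+1} = t_{k-1} − q_k·t_k, so r_k = a·s_k + b·t_k at every step:
  q = 1: r = 271, s = 1 − 1·0 = 1, t = 0 − 1·1 = -1  (check: 601·1 + 330·(-1) = 271)
  q = 1: r = 59, s = 0 − 1·1 = -1, t = 1 − 1·(-1) = 2  (check: 601·(-1) + 330·2 = 59)
  q = 4: r = 35, s = 1 − 4·(-1) = 5, t = -1 − 4·2 = -9  (check: 601·5 + 330·(-9) = 35)
  q = 1: r = 24, s = -1 − 1·5 = -6, t = 2 − 1·(-9) = 11  (check: 601·(-6) + 330·11 = 24)
  q = 1: r = 11, s = 5 − 1·(-6) = 11, t = -9 − 1·11 = -20  (check: 601·11 + 330·(-20) = 11)
  q = 2: r = 2, s = -6 − 2·11 = -28, t = 11 − 2·(-20) = 51  (check: 601·(-28) + 330·51 = 2)
  q = 5: r = 1, s = 11 − 5·(-28) = 151, t = -20 − 5·51 = -275  (check: 601·151 + 330·(-275) = 1)
The row with r = 1 (the gcd) gives the Bezout coefficients s = 151, t = -275.
Result: 601 · (151) + 330 · (-275) = 1.

gcd(601, 330) = 1; s = 151, t = -275 (check: 601·151 + 330·(-275) = 1).


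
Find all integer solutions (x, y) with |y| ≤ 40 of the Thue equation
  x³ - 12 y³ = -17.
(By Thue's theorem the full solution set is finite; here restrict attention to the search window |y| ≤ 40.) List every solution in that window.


The equation is x³ - 12y³ = -17. For fixed y, x³ = 12·y³ − 17, so a solution requires the RHS to be a perfect cube.
Strategy: iterate y from -40 to 40, compute RHS = 12·y³ − 17, and check whether it is a (positive or negative) perfect cube.
Check small values of y:
  y = 0: RHS = -17 is not a perfect cube.
  y = 1: RHS = -5 is not a perfect cube.
  y = -1: RHS = -29 is not a perfect cube.
  y = 2: RHS = 79 is not a perfect cube.
  y = -2: RHS = -113 is not a perfect cube.
  y = 3: RHS = 307 is not a perfect cube.
  y = -3: RHS = -341 is not a perfect cube.
Continuing the search up to |y| = 40 finds no solutions either.
No (x, y) in the scanned range satisfies the equation.

No integer solutions with |y| ≤ 40.


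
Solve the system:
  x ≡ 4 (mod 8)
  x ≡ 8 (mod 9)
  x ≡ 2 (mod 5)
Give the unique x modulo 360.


Moduli 8, 9, 5 are pairwise coprime; by CRT there is a unique solution modulo M = 8 · 9 · 5 = 360.
Solve pairwise, accumulating the modulus:
  Start with x ≡ 4 (mod 8).
  Combine with x ≡ 8 (mod 9): since gcd(8, 9) = 1, we get a unique residue mod 72.
    Write x = 4 + 8·t and substitute into x ≡ 8 (mod 9): 8·t ≡ 8 − 4 = 4 (mod 9).
    The inverse of 8 mod 9 is 8 (since 8·8 = 64 = 7·9 + 1), so t ≡ 8·4 = 32 ≡ 5 (mod 9).
    Then x = 4 + 8·5 = 44, valid modulo lcm(8, 9) = 72: x ≡ 44 (mod 72).
  Combine with x ≡ 2 (mod 5): since gcd(72, 5) = 1, we get a unique residue mod 360.
    Write x = 44 + 72·t and substitute into x ≡ 2 (mod 5): 72·t ≡ 2 − 44 = -42 (mod 5).
    Reduce coefficients mod 5: 2·t ≡ 3 (mod 5).
    The inverse of 2 mod 5 is 3 (since 2·3 = 6 = 1·5 + 1), so t ≡ 3·3 = 9 ≡ 4 (mod 5).
    Then x = 44 + 72·4 = 332, valid modulo lcm(72, 5) = 360: x ≡ 332 (mod 360).
Verify: 332 mod 8 = 4 ✓, 332 mod 9 = 8 ✓, 332 mod 5 = 2 ✓.

x ≡ 332 (mod 360).


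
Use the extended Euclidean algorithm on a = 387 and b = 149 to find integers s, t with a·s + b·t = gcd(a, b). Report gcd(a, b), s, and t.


Euclidean algorithm on (387, 149) — divide until remainder is 0:
  387 = 2 · 149 + 89
  149 = 1 · 89 + 60
  89 = 1 · 60 + 29
  60 = 2 · 29 + 2
  29 = 14 · 2 + 1
  2 = 2 · 1 + 0
gcd(387, 149) = 1.
Track Bezout coefficients alongside the remainders: start with r₀ = 387 = a·1 + b·0 (s = 1, t = 0) and r₁ = 149 = a·0 + b·1 (s = 0, t = 1); each new remainder r_{k+1} = r_{k-1} − q_k·r_k inherits s_{k+1} = s_{k-1} − q_k·s_k, t_{k+1} = t_{k-1} − q_k·t_k, so r_k = a·s_k + b·t_k at every step:
  q = 2: r = 89, s = 1 − 2·0 = 1, t = 0 − 2·1 = -2  (check: 387·1 + 149·(-2) = 89)
  q = 1: r = 60, s = 0 − 1·1 = -1, t = 1 − 1·(-2) = 3  (check: 387·(-1) + 149·3 = 60)
  q = 1: r = 29, s = 1 − 1·(-1) = 2, t = -2 − 1·3 = -5  (check: 387·2 + 149·(-5) = 29)
  q = 2: r = 2, s = -1 − 2·2 = -5, t = 3 − 2·(-5) = 13  (check: 387·(-5) + 149·13 = 2)
  q = 14: r = 1, s = 2 − 14·(-5) = 72, t = -5 − 14·13 = -187  (check: 387·72 + 149·(-187) = 1)
The row with r = 1 (the gcd) gives the Bezout coefficients s = 72, t = -187.
Result: 387 · (72) + 149 · (-187) = 1.

gcd(387, 149) = 1; s = 72, t = -187 (check: 387·72 + 149·(-187) = 1).


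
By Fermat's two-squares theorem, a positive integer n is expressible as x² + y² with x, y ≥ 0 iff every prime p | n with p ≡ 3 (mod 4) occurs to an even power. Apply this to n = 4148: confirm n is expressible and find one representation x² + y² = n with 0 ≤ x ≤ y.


Step 1: Factor n = 4148 = 2^2 · 17 · 61.
Step 2: Check the mod-4 condition on each prime factor: 2 = 2 (special); 17 ≡ 1 (mod 4), exponent 1; 61 ≡ 1 (mod 4), exponent 1.
All primes ≡ 3 (mod 4) appear to even exponent (or don't appear), so by the two-squares theorem n IS expressible as a sum of two squares.
Step 3: Build a representation. Group n = k² · m with k = 2 and m = 17 · 61 = 1037 (a product of primes ≡ 1 (mod 4)); a representation of m scales to one of n via (k·x)² + (k·y)² = k²(x² + y²). Each prime p ≡ 1 (mod 4) is itself a sum of two squares; find a² by testing p − a² for a perfect square:
  17: 17 − 1² = 16 = 4² ⇒ 17 = 1² + 4².
  61: 61 − 1² = 60, 61 − 2² = 57, 61 − 3² = 52, 61 − 4² = 45, 61 − 5² = 36 = 6² ⇒ 61 = 5² + 6².
  Combine using the Brahmagupta–Fibonacci identity (a² + b²)(c² + d²) = (ac − bd)² + (ad + bc)² = (ac + bd)² + (ad − bc)²:
  17 · 61 = 1037: from (1² + 4²)(5² + 6²), take (1·5 − 4·6, 1·6 + 4·5) = (5 − 24, 6 + 20) = (-19, 26); dropping signs (only squares matter) gives (19, 26); check 19² + 26² = 361 + 676 = 1037 ✓.
  Scale by k = 2: (2·19, 2·26) = (38, 52).
Step 4: Order so x ≤ y and verify: 38² + 52² = 1444 + 2704 = 4148 = n. ✓

n = 4148 = 38² + 52² (one valid representation with x ≤ y).


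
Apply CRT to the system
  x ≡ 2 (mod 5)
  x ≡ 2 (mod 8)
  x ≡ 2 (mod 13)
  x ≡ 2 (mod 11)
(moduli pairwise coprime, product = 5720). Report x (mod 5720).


Product of moduli M = 5 · 8 · 13 · 11 = 5720.
Merge one congruence at a time:
  Start: x ≡ 2 (mod 5).
  Combine with x ≡ 2 (mod 8); new modulus lcm = 40.
    Write x = 2 + 5·t and substitute into x ≡ 2 (mod 8): 5·t ≡ 2 − 2 = 0 (mod 8).
    The inverse of 5 mod 8 is 5 (since 5·5 = 25 = 3·8 + 1), so t ≡ 5·0 = 0 ≡ 0 (mod 8).
    Then x = 2 + 5·0 = 2, valid modulo lcm(5, 8) = 40: x ≡ 2 (mod 40).
  Combine with x ≡ 2 (mod 13); new modulus lcm = 520.
    Write x = 2 + 40·t and substitute into x ≡ 2 (mod 13): 40·t ≡ 2 − 2 = 0 (mod 13).
    Reduce coefficients mod 13: 1·t ≡ 0 (mod 13).
    So t ≡ 0 (mod 13).
    Then x = 2 + 40·0 = 2, valid modulo lcm(40, 13) = 520: x ≡ 2 (mod 520).
  Combine with x ≡ 2 (mod 11); new modulus lcm = 5720.
    Write x = 2 + 520·t and substitute into x ≡ 2 (mod 11): 520·t ≡ 2 − 2 = 0 (mod 11).
    Reduce coefficients mod 11: 3·t ≡ 0 (mod 11).
    The inverse of 3 mod 11 is 4 (since 3·4 = 12 = 1·11 + 1), so t ≡ 4·0 = 0 ≡ 0 (mod 11).
    Then x = 2 + 520·0 = 2, valid modulo lcm(520, 11) = 5720: x ≡ 2 (mod 5720).
Verify against each original: 2 mod 5 = 2, 2 mod 8 = 2, 2 mod 13 = 2, 2 mod 11 = 2.

x ≡ 2 (mod 5720).


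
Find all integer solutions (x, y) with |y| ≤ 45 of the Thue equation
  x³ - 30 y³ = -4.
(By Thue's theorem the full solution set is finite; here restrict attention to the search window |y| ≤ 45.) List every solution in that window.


The equation is x³ - 30y³ = -4. For fixed y, x³ = 30·y³ − 4, so a solution requires the RHS to be a perfect cube.
Strategy: iterate y from -45 to 45, compute RHS = 30·y³ − 4, and check whether it is a (positive or negative) perfect cube.
Check small values of y:
  y = 0: RHS = -4 is not a perfect cube.
  y = 1: RHS = 26 is not a perfect cube.
  y = -1: RHS = -34 is not a perfect cube.
  y = 2: RHS = 236 is not a perfect cube.
  y = -2: RHS = -244 is not a perfect cube.
  y = 3: RHS = 806 is not a perfect cube.
  y = -3: RHS = -814 is not a perfect cube.
Continuing the search up to |y| = 45 finds no solutions either.
No (x, y) in the scanned range satisfies the equation.

No integer solutions with |y| ≤ 45.


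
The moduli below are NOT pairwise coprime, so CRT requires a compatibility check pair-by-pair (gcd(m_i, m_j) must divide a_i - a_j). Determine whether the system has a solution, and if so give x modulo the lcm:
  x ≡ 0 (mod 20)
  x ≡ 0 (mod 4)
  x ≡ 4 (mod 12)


Moduli 20, 4, 12 are not pairwise coprime, so CRT works modulo lcm(m_i) when all pairwise compatibility conditions hold.
Pairwise compatibility: gcd(m_i, m_j) must divide a_i - a_j for every pair.
Merge one congruence at a time:
  Start: x ≡ 0 (mod 20).
  Combine with x ≡ 0 (mod 4): gcd(20, 4) = 4; 0 - 0 = 0, which IS divisible by 4, so compatible.
    Write x = 0 + 20·t and substitute into x ≡ 0 (mod 4): 20·t ≡ 0 − 0 = 0 (mod 4).
    Divide the congruence (and modulus) by g = 4: 5·t ≡ 0 (mod 1).
    Modulo 1 every t works; take t = 0.
    Then x = 0 + 20·0 = 0, valid modulo lcm(20, 4) = 20: x ≡ 0 (mod 20).
  Combine with x ≡ 4 (mod 12): gcd(20, 12) = 4; 4 - 0 = 4, which IS divisible by 4, so compatible.
    Write x = 0 + 20·t and substitute into x ≡ 4 (mod 12): 20·t ≡ 4 − 0 = 4 (mod 12).
    Divide the congruence (and modulus) by g = 4: 5·t ≡ 1 (mod 3).
    Reduce coefficients mod 3: 2·t ≡ 1 (mod 3).
    The inverse of 2 mod 3 is 2 (since 2·2 = 4 = 1·3 + 1), so t ≡ 2·1 = 2 ≡ 2 (mod 3).
    Then x = 0 + 20·2 = 40, valid modulo lcm(20, 12) = 60: x ≡ 40 (mod 60).
Verify: 40 mod 20 = 0, 40 mod 4 = 0, 40 mod 12 = 4.

x ≡ 40 (mod 60).


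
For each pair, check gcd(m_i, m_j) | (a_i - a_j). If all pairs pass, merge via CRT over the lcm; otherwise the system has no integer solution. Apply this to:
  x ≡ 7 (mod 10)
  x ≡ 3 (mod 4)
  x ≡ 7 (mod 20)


Moduli 10, 4, 20 are not pairwise coprime, so CRT works modulo lcm(m_i) when all pairwise compatibility conditions hold.
Pairwise compatibility: gcd(m_i, m_j) must divide a_i - a_j for every pair.
Merge one congruence at a time:
  Start: x ≡ 7 (mod 10).
  Combine with x ≡ 3 (mod 4): gcd(10, 4) = 2; 3 - 7 = -4, which IS divisible by 2, so compatible.
    Write x = 7 + 10·t and substitute into x ≡ 3 (mod 4): 10·t ≡ 3 − 7 = -4 (mod 4).
    Divide the congruence (and modulus) by g = 2: 5·t ≡ -2 (mod 2).
    Reduce coefficients mod 2: 1·t ≡ 0 (mod 2).
    So t ≡ 0 (mod 2).
    Then x = 7 + 10·0 = 7, valid modulo lcm(10, 4) = 20: x ≡ 7 (mod 20).
  Combine with x ≡ 7 (mod 20): gcd(20, 20) = 20; 7 - 7 = 0, which IS divisible by 20, so compatible.
    Write x = 7 + 20·t and substitute into x ≡ 7 (mod 20): 20·t ≡ 7 − 7 = 0 (mod 20).
    Divide the congruence (and modulus) by g = 20: 1·t ≡ 0 (mod 1).
    Modulo 1 every t works; take t = 0.
    Then x = 7 + 20·0 = 7, valid modulo lcm(20, 20) = 20: x ≡ 7 (mod 20).
Verify: 7 mod 10 = 7, 7 mod 4 = 3, 7 mod 20 = 7.

x ≡ 7 (mod 20).


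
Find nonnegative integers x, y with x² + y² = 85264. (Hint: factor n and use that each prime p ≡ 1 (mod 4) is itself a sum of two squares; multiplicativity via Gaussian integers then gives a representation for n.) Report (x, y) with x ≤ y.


Step 1: Factor n = 85264 = 2^4 · 73^2.
Step 2: Check the mod-4 condition on each prime factor: 2 = 2 (special); 73 ≡ 1 (mod 4), exponent 2.
All primes ≡ 3 (mod 4) appear to even exponent (or don't appear), so by the two-squares theorem n IS expressible as a sum of two squares.
Step 3: Build a representation. Group n = k² · m with k = 4 and m = 73 · 73 = 5329 (a product of primes ≡ 1 (mod 4)); a representation of m scales to one of n via (k·x)² + (k·y)² = k²(x² + y²). Each prime p ≡ 1 (mod 4) is itself a sum of two squares; find a² by testing p − a² for a perfect square:
  73: 73 − 1² = 72, 73 − 2² = 69, 73 − 3² = 64 = 8² ⇒ 73 = 3² + 8².
  Combine using the Brahmagupta–Fibonacci identity (a² + b²)(c² + d²) = (ac − bd)² + (ad + bc)² = (ac + bd)² + (ad − bc)²:
  73 · 73 = 5329: from (3² + 8²)(3² + 8²), take (3·3 − 8·8, 3·8 + 8·3) = (9 − 64, 24 + 24) = (-55, 48); dropping signs (only squares matter) gives (55, 48); check 55² + 48² = 3025 + 2304 = 5329 ✓.
  Scale by k = 4: (4·55, 4·48) = (220, 192).
Step 4: Order so x ≤ y and verify: 192² + 220² = 36864 + 48400 = 85264 = n. ✓

n = 85264 = 192² + 220² (one valid representation with x ≤ y).


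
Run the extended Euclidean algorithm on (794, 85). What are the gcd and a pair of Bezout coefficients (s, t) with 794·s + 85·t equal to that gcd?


Euclidean algorithm on (794, 85) — divide until remainder is 0:
  794 = 9 · 85 + 29
  85 = 2 · 29 + 27
  29 = 1 · 27 + 2
  27 = 13 · 2 + 1
  2 = 2 · 1 + 0
gcd(794, 85) = 1.
Track Bezout coefficients alongside the remainders: start with r₀ = 794 = a·1 + b·0 (s = 1, t = 0) and r₁ = 85 = a·0 + b·1 (s = 0, t = 1); each new remainder r_{k+1} = r_{k-1} − q_k·r_k inherits s_{k+1} = s_{k-1} − q_k·s_k, t_{k+1} = t_{k-1} − q_k·t_k, so r_k = a·s_k + b·t_k at every step:
  q = 9: r = 29, s = 1 − 9·0 = 1, t = 0 − 9·1 = -9  (check: 794·1 + 85·(-9) = 29)
  q = 2: r = 27, s = 0 − 2·1 = -2, t = 1 − 2·(-9) = 19  (check: 794·(-2) + 85·19 = 27)
  q = 1: r = 2, s = 1 − 1·(-2) = 3, t = -9 − 1·19 = -28  (check: 794·3 + 85·(-28) = 2)
  q = 13: r = 1, s = -2 − 13·3 = -41, t = 19 − 13·(-28) = 383  (check: 794·(-41) + 85·383 = 1)
The row with r = 1 (the gcd) gives the Bezout coefficients s = -41, t = 383.
Result: 794 · (-41) + 85 · (383) = 1.

gcd(794, 85) = 1; s = -41, t = 383 (check: 794·(-41) + 85·383 = 1).


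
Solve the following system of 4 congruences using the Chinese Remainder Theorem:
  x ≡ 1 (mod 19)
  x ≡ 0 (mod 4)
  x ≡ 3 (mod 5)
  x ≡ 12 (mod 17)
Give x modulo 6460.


Product of moduli M = 19 · 4 · 5 · 17 = 6460.
Merge one congruence at a time:
  Start: x ≡ 1 (mod 19).
  Combine with x ≡ 0 (mod 4); new modulus lcm = 76.
    Write x = 1 + 19·t and substitute into x ≡ 0 (mod 4): 19·t ≡ 0 − 1 = -1 (mod 4).
    Reduce coefficients mod 4: 3·t ≡ 3 (mod 4).
    The inverse of 3 mod 4 is 3 (since 3·3 = 9 = 2·4 + 1), so t ≡ 3·3 = 9 ≡ 1 (mod 4).
    Then x = 1 + 19·1 = 20, valid modulo lcm(19, 4) = 76: x ≡ 20 (mod 76).
  Combine with x ≡ 3 (mod 5); new modulus lcm = 380.
    Write x = 20 + 76·t and substitute into x ≡ 3 (mod 5): 76·t ≡ 3 − 20 = -17 (mod 5).
    Reduce coefficients mod 5: 1·t ≡ 3 (mod 5).
    So t ≡ 3 (mod 5).
    Then x = 20 + 76·3 = 248, valid modulo lcm(76, 5) = 380: x ≡ 248 (mod 380).
  Combine with x ≡ 12 (mod 17); new modulus lcm = 6460.
    Write x = 248 + 380·t and substitute into x ≡ 12 (mod 17): 380·t ≡ 12 − 248 = -236 (mod 17).
    Reduce coefficients mod 17: 6·t ≡ 2 (mod 17).
    The inverse of 6 mod 17 is 3 (since 6·3 = 18 = 1·17 + 1), so t ≡ 3·2 = 6 ≡ 6 (mod 17).
    Then x = 248 + 380·6 = 2528, valid modulo lcm(380, 17) = 6460: x ≡ 2528 (mod 6460).
Verify against each original: 2528 mod 19 = 1, 2528 mod 4 = 0, 2528 mod 5 = 3, 2528 mod 17 = 12.

x ≡ 2528 (mod 6460).


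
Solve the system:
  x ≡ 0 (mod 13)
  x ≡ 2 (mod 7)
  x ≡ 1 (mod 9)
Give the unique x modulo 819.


Moduli 13, 7, 9 are pairwise coprime; by CRT there is a unique solution modulo M = 13 · 7 · 9 = 819.
Solve pairwise, accumulating the modulus:
  Start with x ≡ 0 (mod 13).
  Combine with x ≡ 2 (mod 7): since gcd(13, 7) = 1, we get a unique residue mod 91.
    Write x = 0 + 13·t and substitute into x ≡ 2 (mod 7): 13·t ≡ 2 − 0 = 2 (mod 7).
    Reduce coefficients mod 7: 6·t ≡ 2 (mod 7).
    The inverse of 6 mod 7 is 6 (since 6·6 = 36 = 5·7 + 1), so t ≡ 6·2 = 12 ≡ 5 (mod 7).
    Then x = 0 + 13·5 = 65, valid modulo lcm(13, 7) = 91: x ≡ 65 (mod 91).
  Combine with x ≡ 1 (mod 9): since gcd(91, 9) = 1, we get a unique residue mod 819.
    Write x = 65 + 91·t and substitute into x ≡ 1 (mod 9): 91·t ≡ 1 − 65 = -64 (mod 9).
    Reduce coefficients mod 9: 1·t ≡ 8 (mod 9).
    So t ≡ 8 (mod 9).
    Then x = 65 + 91·8 = 793, valid modulo lcm(91, 9) = 819: x ≡ 793 (mod 819).
Verify: 793 mod 13 = 0 ✓, 793 mod 7 = 2 ✓, 793 mod 9 = 1 ✓.

x ≡ 793 (mod 819).


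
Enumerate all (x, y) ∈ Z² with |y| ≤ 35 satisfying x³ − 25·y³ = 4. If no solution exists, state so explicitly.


The equation is x³ - 25y³ = 4. For fixed y, x³ = 25·y³ + 4, so a solution requires the RHS to be a perfect cube.
Strategy: iterate y from -35 to 35, compute RHS = 25·y³ + 4, and check whether it is a (positive or negative) perfect cube.
Check small values of y:
  y = 0: RHS = 4 is not a perfect cube.
  y = 1: RHS = 29 is not a perfect cube.
  y = -1: RHS = -21 is not a perfect cube.
  y = 2: RHS = 204 is not a perfect cube.
  y = -2: RHS = -196 is not a perfect cube.
  y = 3: RHS = 679 is not a perfect cube.
  y = -3: RHS = -671 is not a perfect cube.
Continuing the search up to |y| = 35 finds no solutions either.
No (x, y) in the scanned range satisfies the equation.

No integer solutions with |y| ≤ 35.


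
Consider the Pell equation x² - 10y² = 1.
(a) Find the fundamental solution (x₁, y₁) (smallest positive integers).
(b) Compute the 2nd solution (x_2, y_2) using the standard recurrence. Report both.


Step 1: Find the fundamental solution (x₁, y₁) of x² - 10y² = 1.
  Expand √10 as a continued fraction. a₀ = ⌊√10⌋ = 3; iterate m_{k+1} = d_k·a_k − m_k, d_{k+1} = (10 − m_{k+1}²)/d_k, a_{k+1} = ⌊(a₀ + m_{k+1})/d_{k+1}⌋ (starting m₀ = 0, d₀ = 1), with convergents p_k = a_k·p_{k-1} + p_{k-2}, q_k = a_k·q_{k-1} + q_{k-2} (p₋₁ = 1, q₋₁ = 0):
  k = 0: a₀ = 3; p₀/q₀ = 3/1; p₀² − 10·q₀² = 9 − 10 = -1.
  k = 1: m = 3, d = 1, a = ⌊(3 + 3)/1⌋ = 6; p/q = (6·3 + 1)/(6·1 + 0) = 19/6; p² − 10·q² = 361 − 360 = 1.
  The first convergent with p² − 10·q² = 1 gives the fundamental solution (x₁, y₁) = (19, 6).
Step 2: Apply the recurrence (x_{n+1}, y_{n+1}) = (x₁x_n + 10y₁y_n, x₁y_n + y₁x_n) repeatedly.
  From (x_1, y_1) = (19, 6): x_2 = 19·19 + 10·6·6 = 721; y_2 = 19·6 + 6·19 = 228.
Step 3: Verify x_2² - 10·y_2² = 519841 - 519840 = 1 (should be 1). ✓

(x_1, y_1) = (19, 6); (x_2, y_2) = (721, 228).


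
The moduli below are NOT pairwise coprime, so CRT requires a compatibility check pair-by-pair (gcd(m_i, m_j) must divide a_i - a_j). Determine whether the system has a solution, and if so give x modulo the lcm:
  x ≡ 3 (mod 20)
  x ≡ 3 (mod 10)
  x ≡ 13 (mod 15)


Moduli 20, 10, 15 are not pairwise coprime, so CRT works modulo lcm(m_i) when all pairwise compatibility conditions hold.
Pairwise compatibility: gcd(m_i, m_j) must divide a_i - a_j for every pair.
Merge one congruence at a time:
  Start: x ≡ 3 (mod 20).
  Combine with x ≡ 3 (mod 10): gcd(20, 10) = 10; 3 - 3 = 0, which IS divisible by 10, so compatible.
    Write x = 3 + 20·t and substitute into x ≡ 3 (mod 10): 20·t ≡ 3 − 3 = 0 (mod 10).
    Divide the congruence (and modulus) by g = 10: 2·t ≡ 0 (mod 1).
    Modulo 1 every t works; take t = 0.
    Then x = 3 + 20·0 = 3, valid modulo lcm(20, 10) = 20: x ≡ 3 (mod 20).
  Combine with x ≡ 13 (mod 15): gcd(20, 15) = 5; 13 - 3 = 10, which IS divisible by 5, so compatible.
    Write x = 3 + 20·t and substitute into x ≡ 13 (mod 15): 20·t ≡ 13 − 3 = 10 (mod 15).
    Divide the congruence (and modulus) by g = 5: 4·t ≡ 2 (mod 3).
    Reduce coefficients mod 3: 1·t ≡ 2 (mod 3).
    So t ≡ 2 (mod 3).
    Then x = 3 + 20·2 = 43, valid modulo lcm(20, 15) = 60: x ≡ 43 (mod 60).
Verify: 43 mod 20 = 3, 43 mod 10 = 3, 43 mod 15 = 13.

x ≡ 43 (mod 60).


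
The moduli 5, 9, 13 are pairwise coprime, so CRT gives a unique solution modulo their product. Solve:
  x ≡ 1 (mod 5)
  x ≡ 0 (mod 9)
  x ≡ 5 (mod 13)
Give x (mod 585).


Moduli 5, 9, 13 are pairwise coprime; by CRT there is a unique solution modulo M = 5 · 9 · 13 = 585.
Solve pairwise, accumulating the modulus:
  Start with x ≡ 1 (mod 5).
  Combine with x ≡ 0 (mod 9): since gcd(5, 9) = 1, we get a unique residue mod 45.
    Write x = 1 + 5·t and substitute into x ≡ 0 (mod 9): 5·t ≡ 0 − 1 = -1 (mod 9).
    Reduce coefficients mod 9: 5·t ≡ 8 (mod 9).
    The inverse of 5 mod 9 is 2 (since 5·2 = 10 = 1·9 + 1), so t ≡ 2·8 = 16 ≡ 7 (mod 9).
    Then x = 1 + 5·7 = 36, valid modulo lcm(5, 9) = 45: x ≡ 36 (mod 45).
  Combine with x ≡ 5 (mod 13): since gcd(45, 13) = 1, we get a unique residue mod 585.
    Write x = 36 + 45·t and substitute into x ≡ 5 (mod 13): 45·t ≡ 5 − 36 = -31 (mod 13).
    Reduce coefficients mod 13: 6·t ≡ 8 (mod 13).
    The inverse of 6 mod 13 is 11 (since 6·11 = 66 = 5·13 + 1), so t ≡ 11·8 = 88 ≡ 10 (mod 13).
    Then x = 36 + 45·10 = 486, valid modulo lcm(45, 13) = 585: x ≡ 486 (mod 585).
Verify: 486 mod 5 = 1 ✓, 486 mod 9 = 0 ✓, 486 mod 13 = 5 ✓.

x ≡ 486 (mod 585).


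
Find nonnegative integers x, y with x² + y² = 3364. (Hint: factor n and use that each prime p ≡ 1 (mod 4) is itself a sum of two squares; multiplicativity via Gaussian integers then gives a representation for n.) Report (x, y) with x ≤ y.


Step 1: Factor n = 3364 = 2^2 · 29^2.
Step 2: Check the mod-4 condition on each prime factor: 2 = 2 (special); 29 ≡ 1 (mod 4), exponent 2.
All primes ≡ 3 (mod 4) appear to even exponent (or don't appear), so by the two-squares theorem n IS expressible as a sum of two squares.
Step 3: Build a representation. Group n = k² · m with k = 2 and m = 29 · 29 = 841 (a product of primes ≡ 1 (mod 4)); a representation of m scales to one of n via (k·x)² + (k·y)² = k²(x² + y²). Each prime p ≡ 1 (mod 4) is itself a sum of two squares; find a² by testing p − a² for a perfect square:
  29: 29 − 1² = 28, 29 − 2² = 25 = 5² ⇒ 29 = 2² + 5².
  Combine using the Brahmagupta–Fibonacci identity (a² + b²)(c² + d²) = (ac − bd)² + (ad + bc)² = (ac + bd)² + (ad − bc)²:
  29 · 29 = 841: from (2² + 5²)(2² + 5²), take (2·2 − 5·5, 2·5 + 5·2) = (4 − 25, 10 + 10) = (-21, 20); dropping signs (only squares matter) gives (21, 20); check 21² + 20² = 441 + 400 = 841 ✓.
  Scale by k = 2: (2·21, 2·20) = (42, 40).
Step 4: Order so x ≤ y and verify: 40² + 42² = 1600 + 1764 = 3364 = n. ✓

n = 3364 = 40² + 42² (one valid representation with x ≤ y).


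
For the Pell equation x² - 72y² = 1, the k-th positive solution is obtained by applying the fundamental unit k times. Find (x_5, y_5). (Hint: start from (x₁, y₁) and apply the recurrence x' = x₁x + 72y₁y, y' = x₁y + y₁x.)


Step 1: Find the fundamental solution (x₁, y₁) of x² - 72y² = 1.
  Expand √72 as a continued fraction. a₀ = ⌊√72⌋ = 8; iterate m_{k+1} = d_k·a_k − m_k, d_{k+1} = (72 − m_{k+1}²)/d_k, a_{k+1} = ⌊(a₀ + m_{k+1})/d_{k+1}⌋ (starting m₀ = 0, d₀ = 1), with convergents p_k = a_k·p_{k-1} + p_{k-2}, q_k = a_k·q_{k-1} + q_{k-2} (p₋₁ = 1, q₋₁ = 0):
  k = 0: a₀ = 8; p₀/q₀ = 8/1; p₀² − 72·q₀² = 64 − 72 = -8.
  k = 1: m = 8, d = 8, a = ⌊(8 + 8)/8⌋ = 2; p/q = (2·8 + 1)/(2·1 + 0) = 17/2; p² − 72·q² = 289 − 288 = 1.
  The first convergent with p² − 72·q² = 1 gives the fundamental solution (x₁, y₁) = (17, 2).
Step 2: Apply the recurrence (x_{n+1}, y_{n+1}) = (x₁x_n + 72y₁y_n, x₁y_n + y₁x_n) repeatedly.
  From (x_1, y_1) = (17, 2): x_2 = 17·17 + 72·2·2 = 577; y_2 = 17·2 + 2·17 = 68.
  From (x_2, y_2) = (577, 68): x_3 = 17·577 + 72·2·68 = 19601; y_3 = 17·68 + 2·577 = 2310.
  From (x_3, y_3) = (19601, 2310): x_4 = 17·19601 + 72·2·2310 = 665857; y_4 = 17·2310 + 2·19601 = 78472.
  From (x_4, y_4) = (665857, 78472): x_5 = 17·665857 + 72·2·78472 = 22619537; y_5 = 17·78472 + 2·665857 = 2665738.
Step 3: Verify x_5² - 72·y_5² = 511643454094369 - 511643454094368 = 1 (should be 1). ✓

(x_1, y_1) = (17, 2); (x_5, y_5) = (22619537, 2665738).


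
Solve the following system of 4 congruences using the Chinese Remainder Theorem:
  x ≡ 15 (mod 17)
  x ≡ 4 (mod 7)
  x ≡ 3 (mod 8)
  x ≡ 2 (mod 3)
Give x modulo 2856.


Product of moduli M = 17 · 7 · 8 · 3 = 2856.
Merge one congruence at a time:
  Start: x ≡ 15 (mod 17).
  Combine with x ≡ 4 (mod 7); new modulus lcm = 119.
    Write x = 15 + 17·t and substitute into x ≡ 4 (mod 7): 17·t ≡ 4 − 15 = -11 (mod 7).
    Reduce coefficients mod 7: 3·t ≡ 3 (mod 7).
    The inverse of 3 mod 7 is 5 (since 3·5 = 15 = 2·7 + 1), so t ≡ 5·3 = 15 ≡ 1 (mod 7).
    Then x = 15 + 17·1 = 32, valid modulo lcm(17, 7) = 119: x ≡ 32 (mod 119).
  Combine with x ≡ 3 (mod 8); new modulus lcm = 952.
    Write x = 32 + 119·t and substitute into x ≡ 3 (mod 8): 119·t ≡ 3 − 32 = -29 (mod 8).
    Reduce coefficients mod 8: 7·t ≡ 3 (mod 8).
    The inverse of 7 mod 8 is 7 (since 7·7 = 49 = 6·8 + 1), so t ≡ 7·3 = 21 ≡ 5 (mod 8).
    Then x = 32 + 119·5 = 627, valid modulo lcm(119, 8) = 952: x ≡ 627 (mod 952).
  Combine with x ≡ 2 (mod 3); new modulus lcm = 2856.
    Write x = 627 + 952·t and substitute into x ≡ 2 (mod 3): 952·t ≡ 2 − 627 = -625 (mod 3).
    Reduce coefficients mod 3: 1·t ≡ 2 (mod 3).
    So t ≡ 2 (mod 3).
    Then x = 627 + 952·2 = 2531, valid modulo lcm(952, 3) = 2856: x ≡ 2531 (mod 2856).
Verify against each original: 2531 mod 17 = 15, 2531 mod 7 = 4, 2531 mod 8 = 3, 2531 mod 3 = 2.

x ≡ 2531 (mod 2856).


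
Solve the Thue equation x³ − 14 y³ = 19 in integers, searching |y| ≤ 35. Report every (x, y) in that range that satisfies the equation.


The equation is x³ - 14y³ = 19. For fixed y, x³ = 14·y³ + 19, so a solution requires the RHS to be a perfect cube.
Strategy: iterate y from -35 to 35, compute RHS = 14·y³ + 19, and check whether it is a (positive or negative) perfect cube.
Check small values of y:
  y = 0: RHS = 19 is not a perfect cube.
  y = 1: RHS = 33 is not a perfect cube.
  y = -1: RHS = 5 is not a perfect cube.
  y = 2: RHS = 131 is not a perfect cube.
  y = -2: RHS = -93 is not a perfect cube.
  y = 3: RHS = 397 is not a perfect cube.
  y = -3: RHS = -359 is not a perfect cube.
Continuing the search up to |y| = 35 finds no solutions either.
No (x, y) in the scanned range satisfies the equation.

No integer solutions with |y| ≤ 35.


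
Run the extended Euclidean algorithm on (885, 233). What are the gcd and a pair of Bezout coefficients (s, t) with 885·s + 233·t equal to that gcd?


Euclidean algorithm on (885, 233) — divide until remainder is 0:
  885 = 3 · 233 + 186
  233 = 1 · 186 + 47
  186 = 3 · 47 + 45
  47 = 1 · 45 + 2
  45 = 22 · 2 + 1
  2 = 2 · 1 + 0
gcd(885, 233) = 1.
Track Bezout coefficients alongside the remainders: start with r₀ = 885 = a·1 + b·0 (s = 1, t = 0) and r₁ = 233 = a·0 + b·1 (s = 0, t = 1); each new remainder r_{k+1} = r_{k-1} − q_k·r_k inherits s_{k+1} = s_{k-1} − q_k·s_k, t_{k+1} = t_{k-1} − q_k·t_k, so r_k = a·s_k + b·t_k at every step:
  q = 3: r = 186, s = 1 − 3·0 = 1, t = 0 − 3·1 = -3  (check: 885·1 + 233·(-3) = 186)
  q = 1: r = 47, s = 0 − 1·1 = -1, t = 1 − 1·(-3) = 4  (check: 885·(-1) + 233·4 = 47)
  q = 3: r = 45, s = 1 − 3·(-1) = 4, t = -3 − 3·4 = -15  (check: 885·4 + 233·(-15) = 45)
  q = 1: r = 2, s = -1 − 1·4 = -5, t = 4 − 1·(-15) = 19  (check: 885·(-5) + 233·19 = 2)
  q = 22: r = 1, s = 4 − 22·(-5) = 114, t = -15 − 22·19 = -433  (check: 885·114 + 233·(-433) = 1)
The row with r = 1 (the gcd) gives the Bezout coefficients s = 114, t = -433.
Result: 885 · (114) + 233 · (-433) = 1.

gcd(885, 233) = 1; s = 114, t = -433 (check: 885·114 + 233·(-433) = 1).


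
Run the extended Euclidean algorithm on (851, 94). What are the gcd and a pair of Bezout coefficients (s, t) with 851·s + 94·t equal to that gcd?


Euclidean algorithm on (851, 94) — divide until remainder is 0:
  851 = 9 · 94 + 5
  94 = 18 · 5 + 4
  5 = 1 · 4 + 1
  4 = 4 · 1 + 0
gcd(851, 94) = 1.
Track Bezout coefficients alongside the remainders: start with r₀ = 851 = a·1 + b·0 (s = 1, t = 0) and r₁ = 94 = a·0 + b·1 (s = 0, t = 1); each new remainder r_{k+1} = r_{k-1} − q_k·r_k inherits s_{k+1} = s_{k-1} − q_k·s_k, t_{k+1} = t_{k-1} − q_k·t_k, so r_k = a·s_k + b·t_k at every step:
  q = 9: r = 5, s = 1 − 9·0 = 1, t = 0 − 9·1 = -9  (check: 851·1 + 94·(-9) = 5)
  q = 18: r = 4, s = 0 − 18·1 = -18, t = 1 − 18·(-9) = 163  (check: 851·(-18) + 94·163 = 4)
  q = 1: r = 1, s = 1 − 1·(-18) = 19, t = -9 − 1·163 = -172  (check: 851·19 + 94·(-172) = 1)
The row with r = 1 (the gcd) gives the Bezout coefficients s = 19, t = -172.
Result: 851 · (19) + 94 · (-172) = 1.

gcd(851, 94) = 1; s = 19, t = -172 (check: 851·19 + 94·(-172) = 1).


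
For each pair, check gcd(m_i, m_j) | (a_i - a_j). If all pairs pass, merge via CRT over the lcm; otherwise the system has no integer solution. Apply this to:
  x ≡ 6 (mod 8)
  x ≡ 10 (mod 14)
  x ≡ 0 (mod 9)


Moduli 8, 14, 9 are not pairwise coprime, so CRT works modulo lcm(m_i) when all pairwise compatibility conditions hold.
Pairwise compatibility: gcd(m_i, m_j) must divide a_i - a_j for every pair.
Merge one congruence at a time:
  Start: x ≡ 6 (mod 8).
  Combine with x ≡ 10 (mod 14): gcd(8, 14) = 2; 10 - 6 = 4, which IS divisible by 2, so compatible.
    Write x = 6 + 8·t and substitute into x ≡ 10 (mod 14): 8·t ≡ 10 − 6 = 4 (mod 14).
    Divide the congruence (and modulus) by g = 2: 4·t ≡ 2 (mod 7).
    The inverse of 4 mod 7 is 2 (since 4·2 = 8 = 1·7 + 1), so t ≡ 2·2 = 4 ≡ 4 (mod 7).
    Then x = 6 + 8·4 = 38, valid modulo lcm(8, 14) = 56: x ≡ 38 (mod 56).
  Combine with x ≡ 0 (mod 9): gcd(56, 9) = 1; 0 - 38 = -38, which IS divisible by 1, so compatible.
    Write x = 38 + 56·t and substitute into x ≡ 0 (mod 9): 56·t ≡ 0 − 38 = -38 (mod 9).
    Reduce coefficients mod 9: 2·t ≡ 7 (mod 9).
    The inverse of 2 mod 9 is 5 (since 2·5 = 10 = 1·9 + 1), so t ≡ 5·7 = 35 ≡ 8 (mod 9).
    Then x = 38 + 56·8 = 486, valid modulo lcm(56, 9) = 504: x ≡ 486 (mod 504).
Verify: 486 mod 8 = 6, 486 mod 14 = 10, 486 mod 9 = 0.

x ≡ 486 (mod 504).


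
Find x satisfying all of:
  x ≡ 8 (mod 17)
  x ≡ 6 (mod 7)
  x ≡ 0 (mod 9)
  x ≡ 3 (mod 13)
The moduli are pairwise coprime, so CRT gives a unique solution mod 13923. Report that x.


Product of moduli M = 17 · 7 · 9 · 13 = 13923.
Merge one congruence at a time:
  Start: x ≡ 8 (mod 17).
  Combine with x ≡ 6 (mod 7); new modulus lcm = 119.
    Write x = 8 + 17·t and substitute into x ≡ 6 (mod 7): 17·t ≡ 6 − 8 = -2 (mod 7).
    Reduce coefficients mod 7: 3·t ≡ 5 (mod 7).
    The inverse of 3 mod 7 is 5 (since 3·5 = 15 = 2·7 + 1), so t ≡ 5·5 = 25 ≡ 4 (mod 7).
    Then x = 8 + 17·4 = 76, valid modulo lcm(17, 7) = 119: x ≡ 76 (mod 119).
  Combine with x ≡ 0 (mod 9); new modulus lcm = 1071.
    Write x = 76 + 119·t and substitute into x ≡ 0 (mod 9): 119·t ≡ 0 − 76 = -76 (mod 9).
    Reduce coefficients mod 9: 2·t ≡ 5 (mod 9).
    The inverse of 2 mod 9 is 5 (since 2·5 = 10 = 1·9 + 1), so t ≡ 5·5 = 25 ≡ 7 (mod 9).
    Then x = 76 + 119·7 = 909, valid modulo lcm(119, 9) = 1071: x ≡ 909 (mod 1071).
  Combine with x ≡ 3 (mod 13); new modulus lcm = 13923.
    Write x = 909 + 1071·t and substitute into x ≡ 3 (mod 13): 1071·t ≡ 3 − 909 = -906 (mod 13).
    Reduce coefficients mod 13: 5·t ≡ 4 (mod 13).
    The inverse of 5 mod 13 is 8 (since 5·8 = 40 = 3·13 + 1), so t ≡ 8·4 = 32 ≡ 6 (mod 13).
    Then x = 909 + 1071·6 = 7335, valid modulo lcm(1071, 13) = 13923: x ≡ 7335 (mod 13923).
Verify against each original: 7335 mod 17 = 8, 7335 mod 7 = 6, 7335 mod 9 = 0, 7335 mod 13 = 3.

x ≡ 7335 (mod 13923).


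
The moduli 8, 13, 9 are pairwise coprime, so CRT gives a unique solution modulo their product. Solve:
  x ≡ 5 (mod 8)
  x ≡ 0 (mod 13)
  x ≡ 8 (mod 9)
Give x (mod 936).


Moduli 8, 13, 9 are pairwise coprime; by CRT there is a unique solution modulo M = 8 · 13 · 9 = 936.
Solve pairwise, accumulating the modulus:
  Start with x ≡ 5 (mod 8).
  Combine with x ≡ 0 (mod 13): since gcd(8, 13) = 1, we get a unique residue mod 104.
    Write x = 5 + 8·t and substitute into x ≡ 0 (mod 13): 8·t ≡ 0 − 5 = -5 (mod 13).
    Reduce coefficients mod 13: 8·t ≡ 8 (mod 13).
    The inverse of 8 mod 13 is 5 (since 8·5 = 40 = 3·13 + 1), so t ≡ 5·8 = 40 ≡ 1 (mod 13).
    Then x = 5 + 8·1 = 13, valid modulo lcm(8, 13) = 104: x ≡ 13 (mod 104).
  Combine with x ≡ 8 (mod 9): since gcd(104, 9) = 1, we get a unique residue mod 936.
    Write x = 13 + 104·t and substitute into x ≡ 8 (mod 9): 104·t ≡ 8 − 13 = -5 (mod 9).
    Reduce coefficients mod 9: 5·t ≡ 4 (mod 9).
    The inverse of 5 mod 9 is 2 (since 5·2 = 10 = 1·9 + 1), so t ≡ 2·4 = 8 ≡ 8 (mod 9).
    Then x = 13 + 104·8 = 845, valid modulo lcm(104, 9) = 936: x ≡ 845 (mod 936).
Verify: 845 mod 8 = 5 ✓, 845 mod 13 = 0 ✓, 845 mod 9 = 8 ✓.

x ≡ 845 (mod 936).


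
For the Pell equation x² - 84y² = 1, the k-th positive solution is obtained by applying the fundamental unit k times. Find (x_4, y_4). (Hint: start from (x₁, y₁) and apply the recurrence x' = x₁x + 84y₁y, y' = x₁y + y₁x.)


Step 1: Find the fundamental solution (x₁, y₁) of x² - 84y² = 1.
  Expand √84 as a continued fraction. a₀ = ⌊√84⌋ = 9; iterate m_{k+1} = d_k·a_k − m_k, d_{k+1} = (84 − m_{k+1}²)/d_k, a_{k+1} = ⌊(a₀ + m_{k+1})/d_{k+1}⌋ (starting m₀ = 0, d₀ = 1), with convergents p_k = a_k·p_{k-1} + p_{k-2}, q_k = a_k·q_{k-1} + q_{k-2} (p₋₁ = 1, q₋₁ = 0):
  k = 0: a₀ = 9; p₀/q₀ = 9/1; p₀² − 84·q₀² = 81 − 84 = -3.
  k = 1: m = 9, d = 3, a = ⌊(9 + 9)/3⌋ = 6; p/q = (6·9 + 1)/(6·1 + 0) = 55/6; p² − 84·q² = 3025 − 3024 = 1.
  The first convergent with p² − 84·q² = 1 gives the fundamental solution (x₁, y₁) = (55, 6).
Step 2: Apply the recurrence (x_{n+1}, y_{n+1}) = (x₁x_n + 84y₁y_n, x₁y_n + y₁x_n) repeatedly.
  From (x_1, y_1) = (55, 6): x_2 = 55·55 + 84·6·6 = 6049; y_2 = 55·6 + 6·55 = 660.
  From (x_2, y_2) = (6049, 660): x_3 = 55·6049 + 84·6·660 = 665335; y_3 = 55·660 + 6·6049 = 72594.
  From (x_3, y_3) = (665335, 72594): x_4 = 55·665335 + 84·6·72594 = 73180801; y_4 = 55·72594 + 6·665335 = 7984680.
Step 3: Verify x_4² - 84·y_4² = 5355429635001601 - 5355429635001600 = 1 (should be 1). ✓

(x_1, y_1) = (55, 6); (x_4, y_4) = (73180801, 7984680).


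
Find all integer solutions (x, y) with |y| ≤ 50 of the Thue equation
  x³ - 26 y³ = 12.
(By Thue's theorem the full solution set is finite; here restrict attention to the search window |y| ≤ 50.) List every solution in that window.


The equation is x³ - 26y³ = 12. For fixed y, x³ = 26·y³ + 12, so a solution requires the RHS to be a perfect cube.
Strategy: iterate y from -50 to 50, compute RHS = 26·y³ + 12, and check whether it is a (positive or negative) perfect cube.
Check small values of y:
  y = 0: RHS = 12 is not a perfect cube.
  y = 1: RHS = 38 is not a perfect cube.
  y = -1: RHS = -14 is not a perfect cube.
  y = 2: RHS = 220 is not a perfect cube.
  y = -2: RHS = -196 is not a perfect cube.
  y = 3: RHS = 714 is not a perfect cube.
  y = -3: RHS = -690 is not a perfect cube.
Continuing the search up to |y| = 50 finds no solutions either.
No (x, y) in the scanned range satisfies the equation.

No integer solutions with |y| ≤ 50.


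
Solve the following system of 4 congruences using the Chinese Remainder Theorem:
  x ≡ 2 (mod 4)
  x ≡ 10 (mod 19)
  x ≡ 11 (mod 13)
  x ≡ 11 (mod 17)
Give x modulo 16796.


Product of moduli M = 4 · 19 · 13 · 17 = 16796.
Merge one congruence at a time:
  Start: x ≡ 2 (mod 4).
  Combine with x ≡ 10 (mod 19); new modulus lcm = 76.
    Write x = 2 + 4·t and substitute into x ≡ 10 (mod 19): 4·t ≡ 10 − 2 = 8 (mod 19).
    The inverse of 4 mod 19 is 5 (since 4·5 = 20 = 1·19 + 1), so t ≡ 5·8 = 40 ≡ 2 (mod 19).
    Then x = 2 + 4·2 = 10, valid modulo lcm(4, 19) = 76: x ≡ 10 (mod 76).
  Combine with x ≡ 11 (mod 13); new modulus lcm = 988.
    Write x = 10 + 76·t and substitute into x ≡ 11 (mod 13): 76·t ≡ 11 − 10 = 1 (mod 13).
    Reduce coefficients mod 13: 11·t ≡ 1 (mod 13).
    The inverse of 11 mod 13 is 6 (since 11·6 = 66 = 5·13 + 1), so t ≡ 6·1 = 6 ≡ 6 (mod 13).
    Then x = 10 + 76·6 = 466, valid modulo lcm(76, 13) = 988: x ≡ 466 (mod 988).
  Combine with x ≡ 11 (mod 17); new modulus lcm = 16796.
    Write x = 466 + 988·t and substitute into x ≡ 11 (mod 17): 988·t ≡ 11 − 466 = -455 (mod 17).
    Reduce coefficients mod 17: 2·t ≡ 4 (mod 17).
    The inverse of 2 mod 17 is 9 (since 2·9 = 18 = 1·17 + 1), so t ≡ 9·4 = 36 ≡ 2 (mod 17).
    Then x = 466 + 988·2 = 2442, valid modulo lcm(988, 17) = 16796: x ≡ 2442 (mod 16796).
Verify against each original: 2442 mod 4 = 2, 2442 mod 19 = 10, 2442 mod 13 = 11, 2442 mod 17 = 11.

x ≡ 2442 (mod 16796).


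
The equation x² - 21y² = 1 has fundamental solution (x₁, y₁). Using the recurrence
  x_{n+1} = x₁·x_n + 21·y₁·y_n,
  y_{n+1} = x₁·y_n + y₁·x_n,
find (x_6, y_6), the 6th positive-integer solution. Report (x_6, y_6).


Step 1: Find the fundamental solution (x₁, y₁) of x² - 21y² = 1.
  Expand √21 as a continued fraction. a₀ = ⌊√21⌋ = 4; iterate m_{k+1} = d_k·a_k − m_k, d_{k+1} = (21 − m_{k+1}²)/d_k, a_{k+1} = ⌊(a₀ + m_{k+1})/d_{k+1}⌋ (starting m₀ = 0, d₀ = 1), with convergents p_k = a_k·p_{k-1} + p_{k-2}, q_k = a_k·q_{k-1} + q_{k-2} (p₋₁ = 1, q₋₁ = 0):
  k = 0: a₀ = 4; p₀/q₀ = 4/1; p₀² − 21·q₀² = 16 − 21 = -5.
  k = 1: m = 4, d = 5, a = ⌊(4 + 4)/5⌋ = 1; p/q = (1·4 + 1)/(1·1 + 0) = 5/1; p² − 21·q² = 25 − 21 = 4.
  k = 2: m = 1, d = 4, a = ⌊(4 + 1)/4⌋ = 1; p/q = (1·5 + 4)/(1·1 + 1) = 9/2; p² − 21·q² = 81 − 84 = -3.
  k = 3: m = 3, d = 3, a = ⌊(4 + 3)/3⌋ = 2; p/q = (2·9 + 5)/(2·2 + 1) = 23/5; p² − 21·q² = 529 − 525 = 4.
  k = 4: m = 3, d = 4, a = ⌊(4 + 3)/4⌋ = 1; p/q = (1·23 + 9)/(1·5 + 2) = 32/7; p² − 21·q² = 1024 − 1029 = -5.
  k = 5: m = 1, d = 5, a = ⌊(4 + 1)/5⌋ = 1; p/q = (1·32 + 23)/(1·7 + 5) = 55/12; p² − 21·q² = 3025 − 3024 = 1.
  The first convergent with p² − 21·q² = 1 gives the fundamental solution (x₁, y₁) = (55, 12).
Step 2: Apply the recurrence (x_{n+1}, y_{n+1}) = (x₁x_n + 21y₁y_n, x₁y_n + y₁x_n) repeatedly.
  From (x_1, y_1) = (55, 12): x_2 = 55·55 + 21·12·12 = 6049; y_2 = 55·12 + 12·55 = 1320.
  From (x_2, y_2) = (6049, 1320): x_3 = 55·6049 + 21·12·1320 = 665335; y_3 = 55·1320 + 12·6049 = 145188.
  From (x_3, y_3) = (665335, 145188): x_4 = 55·665335 + 21·12·145188 = 73180801; y_4 = 55·145188 + 12·665335 = 15969360.
  From (x_4, y_4) = (73180801, 15969360): x_5 = 55·73180801 + 21·12·15969360 = 8049222775; y_5 = 55·15969360 + 12·73180801 = 1756484412.
  From (x_5, y_5) = (8049222775, 1756484412): x_6 = 55·8049222775 + 21·12·1756484412 = 885341324449; y_6 = 55·1756484412 + 12·8049222775 = 193197315960.
Step 3: Verify x_6² - 21·y_6² = 783829260777109485153601 - 783829260777109485153600 = 1 (should be 1). ✓

(x_1, y_1) = (55, 12); (x_6, y_6) = (885341324449, 193197315960).


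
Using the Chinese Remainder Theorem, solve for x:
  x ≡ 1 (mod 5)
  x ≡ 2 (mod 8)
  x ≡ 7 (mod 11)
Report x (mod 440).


Moduli 5, 8, 11 are pairwise coprime; by CRT there is a unique solution modulo M = 5 · 8 · 11 = 440.
Solve pairwise, accumulating the modulus:
  Start with x ≡ 1 (mod 5).
  Combine with x ≡ 2 (mod 8): since gcd(5, 8) = 1, we get a unique residue mod 40.
    Write x = 1 + 5·t and substitute into x ≡ 2 (mod 8): 5·t ≡ 2 − 1 = 1 (mod 8).
    The inverse of 5 mod 8 is 5 (since 5·5 = 25 = 3·8 + 1), so t ≡ 5·1 = 5 ≡ 5 (mod 8).
    Then x = 1 + 5·5 = 26, valid modulo lcm(5, 8) = 40: x ≡ 26 (mod 40).
  Combine with x ≡ 7 (mod 11): since gcd(40, 11) = 1, we get a unique residue mod 440.
    Write x = 26 + 40·t and substitute into x ≡ 7 (mod 11): 40·t ≡ 7 − 26 = -19 (mod 11).
    Reduce coefficients mod 11: 7·t ≡ 3 (mod 11).
    The inverse of 7 mod 11 is 8 (since 7·8 = 56 = 5·11 + 1), so t ≡ 8·3 = 24 ≡ 2 (mod 11).
    Then x = 26 + 40·2 = 106, valid modulo lcm(40, 11) = 440: x ≡ 106 (mod 440).
Verify: 106 mod 5 = 1 ✓, 106 mod 8 = 2 ✓, 106 mod 11 = 7 ✓.

x ≡ 106 (mod 440).
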